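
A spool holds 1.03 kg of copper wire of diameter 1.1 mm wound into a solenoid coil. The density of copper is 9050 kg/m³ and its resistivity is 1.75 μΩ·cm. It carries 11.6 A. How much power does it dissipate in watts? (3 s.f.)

297 W

ρ = 1.75 μΩ·cm = 1.75×10^-8 Ω·m
A = π(d/2)² = π(5.5000e-04 m)² = 9.5033e-07 m²
L = m/(density·A) = 1.03/(9050×9.5033e-07) = 119.8 m
R = ρL/A = (1.75×10^-8)(119.8)/(9.5033e-07) = 2.205 Ω
P = I²R = (11.6)² × 2.205 = 297 W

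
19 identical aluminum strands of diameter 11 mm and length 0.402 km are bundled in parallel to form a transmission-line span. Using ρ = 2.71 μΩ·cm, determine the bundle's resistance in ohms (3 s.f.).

0.00603 Ω

ρ = 2.71 μΩ·cm = 2.71×10^-8 Ω·m
A_strand = π(5.5000e-03 m)² = 9.503e-05 m²
R_strand = ρL/A = (2.71×10^-8)(402)/(9.503e-05) = 0.1146 Ω
R_total = R_strand/N = 0.1146/19 = 0.00603 Ω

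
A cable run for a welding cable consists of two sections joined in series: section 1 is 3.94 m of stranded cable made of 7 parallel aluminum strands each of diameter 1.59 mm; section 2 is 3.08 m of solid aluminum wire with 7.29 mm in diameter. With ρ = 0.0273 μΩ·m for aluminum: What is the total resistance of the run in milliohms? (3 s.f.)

9.75 mΩ

ρ = 0.0273 μΩ·m = 2.73×10^-8 Ω·m
Section 1: A_strand = π(7.9500e-04)² = 1.986e-06 m²; R₁ = ρL/(N·A_s) = (2.73×10^-8)(3.94)/(7×1.986e-06) = 0.007739 Ω
Section 2: A = π(d/2)² = π(3.6450e-03 m)² = 4.174e-05 m²
R₂ = (2.73×10^-8)(3.08)/(4.174e-05) = 0.002015 Ω
R = R₁ + R₂ = 9.75 mΩ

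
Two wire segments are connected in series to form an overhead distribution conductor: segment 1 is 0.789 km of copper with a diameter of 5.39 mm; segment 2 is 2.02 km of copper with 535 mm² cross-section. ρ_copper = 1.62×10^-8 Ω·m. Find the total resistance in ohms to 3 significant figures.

0.621 Ω

Segment 1: A = π(d/2)² = π(2.6950e-03 m)² = 2.282e-05 m²
R₁ = ρL/A = (1.62×10^-8)(789)/(2.282e-05) = 0.5602 Ω
Segment 2: A = 535 mm² = 5.350e-04 m²
R₂ = (1.62×10^-8)(2020)/(5.350e-04) = 0.06117 Ω
R = R₁ + R₂ = 0.621 Ω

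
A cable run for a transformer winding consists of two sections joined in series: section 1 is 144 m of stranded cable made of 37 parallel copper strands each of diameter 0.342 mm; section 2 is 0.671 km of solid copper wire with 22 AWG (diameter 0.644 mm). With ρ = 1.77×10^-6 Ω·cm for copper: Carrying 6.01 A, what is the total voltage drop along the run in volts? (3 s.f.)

224 V

ρ = 1.77×10^-6 Ω·cm = 1.77×10^-8 Ω·m
Section 1: A_strand = π(1.7100e-04)² = 9.186e-08 m²; R₁ = ρL/(N·A_s) = (1.77×10^-8)(144)/(37×9.186e-08) = 0.7499 Ω
Section 2: A = π(0.644/2 mm)² = π(3.2200e-04 m)² = 3.257e-07 m²
R₂ = (1.77×10^-8)(671)/(3.257e-07) = 36.46 Ω
R = R₁ + R₂ = 37.21 Ω
V = IR = 6.01 × 37.21 = 224 V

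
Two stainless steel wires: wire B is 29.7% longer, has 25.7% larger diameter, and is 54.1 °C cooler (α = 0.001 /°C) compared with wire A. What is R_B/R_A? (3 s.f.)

R ∝ ρL/d² with ρ ∝ (1+αΔT), so R_B/R_A = (1 + 29.7/100) × (1 + 25.7/100)⁻² × (1 − 0.001×54.1)
= 1.297 × 0.6329 × 0.9459 = 0.776

0.776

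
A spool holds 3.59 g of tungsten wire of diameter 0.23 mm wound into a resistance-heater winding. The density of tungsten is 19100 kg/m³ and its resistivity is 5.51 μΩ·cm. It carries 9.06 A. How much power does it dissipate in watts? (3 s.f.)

492 W

ρ = 5.51 μΩ·cm = 5.51×10^-8 Ω·m
A = π(d/2)² = π(1.1500e-04 m)² = 4.1548e-08 m²
L = m/(density·A) = 0.00359/(19100×4.1548e-08) = 4.524 m
R = ρL/A = (5.51×10^-8)(4.524)/(4.1548e-08) = 6 Ω
P = I²R = (9.06)² × 6 = 492 W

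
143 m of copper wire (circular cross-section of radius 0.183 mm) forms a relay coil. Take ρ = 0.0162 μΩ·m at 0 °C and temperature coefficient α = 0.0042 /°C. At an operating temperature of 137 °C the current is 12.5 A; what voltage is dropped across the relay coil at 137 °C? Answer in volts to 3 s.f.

ρ = 0.0162 μΩ·m = 1.62×10^-8 Ω·m
A = πr² = π(1.8300e-04 m)² = 1.052e-07 m²
R₍0₎ = ρL/A = (1.62×10^-8)(143)/(1.052e-07) = 22.02 Ω
R₍137₎ = R₍0₎(1 + αΔT) = 22.02 × (1 + 0.0042×137) = 34.69 Ω
V = IR = 12.5 × 34.69 = 434 V

434 V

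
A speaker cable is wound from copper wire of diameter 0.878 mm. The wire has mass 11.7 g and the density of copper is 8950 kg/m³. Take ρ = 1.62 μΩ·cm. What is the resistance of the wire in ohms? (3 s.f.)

0.0578 Ω

ρ = 1.62 μΩ·cm = 1.62×10^-8 Ω·m
A = π(d/2)² = π(4.3900e-04 m)² = 6.0545e-07 m²
L = m/(density·A) = 0.0117/(8950×6.0545e-07) = 2.159 m
R = ρL/A = (1.62×10^-8)(2.159)/(6.0545e-07) = 0.0578 Ω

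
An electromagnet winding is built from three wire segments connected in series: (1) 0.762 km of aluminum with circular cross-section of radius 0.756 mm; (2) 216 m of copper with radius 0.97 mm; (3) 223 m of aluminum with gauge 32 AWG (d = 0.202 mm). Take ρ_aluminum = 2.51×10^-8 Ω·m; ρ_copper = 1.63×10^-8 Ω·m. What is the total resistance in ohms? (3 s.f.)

187 Ω

Seg 1: A = πr² = π(7.5600e-04 m)² = 1.796e-06 m²
R_1 = (2.51×10^-8)(762)/(1.796e-06) = 10.65 Ω
Seg 2: A = πr² = π(9.7000e-04 m)² = 2.956e-06 m²
R_2 = (1.63×10^-8)(216)/(2.956e-06) = 1.191 Ω
Seg 3: A = π(0.202/2 mm)² = π(1.0100e-04 m)² = 3.205e-08 m²
R_3 = (2.51×10^-8)(223)/(3.205e-08) = 174.7 Ω
R_total = R_1 + R_2 + R_3 = 187 Ω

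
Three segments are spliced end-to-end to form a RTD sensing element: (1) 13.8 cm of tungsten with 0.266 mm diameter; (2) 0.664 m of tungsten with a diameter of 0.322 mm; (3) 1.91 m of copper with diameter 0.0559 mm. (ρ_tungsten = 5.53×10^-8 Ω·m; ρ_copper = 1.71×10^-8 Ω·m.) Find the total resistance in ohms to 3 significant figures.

13.9 Ω

Seg 1: A = π(d/2)² = π(1.3300e-04 m)² = 5.557e-08 m²
R_1 = (5.53×10^-8)(0.138)/(5.557e-08) = 0.1373 Ω
Seg 2: A = π(d/2)² = π(1.6100e-04 m)² = 8.143e-08 m²
R_2 = (5.53×10^-8)(0.664)/(8.143e-08) = 0.4509 Ω
Seg 3: A = π(d/2)² = π(2.7950e-05 m)² = 2.454e-09 m²
R_3 = (1.71×10^-8)(1.91)/(2.454e-09) = 13.31 Ω
R_total = R_1 + R_2 + R_3 = 13.9 Ω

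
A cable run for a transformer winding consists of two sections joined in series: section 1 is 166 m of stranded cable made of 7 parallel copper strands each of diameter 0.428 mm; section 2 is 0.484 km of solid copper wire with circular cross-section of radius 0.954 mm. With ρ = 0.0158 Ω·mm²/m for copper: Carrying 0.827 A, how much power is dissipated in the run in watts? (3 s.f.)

ρ = 0.0158 Ω·mm²/m = 1.58×10^-8 Ω·m
Section 1: A_strand = π(2.1400e-04)² = 1.439e-07 m²; R₁ = ρL/(N·A_s) = (1.58×10^-8)(166)/(7×1.439e-07) = 2.604 Ω
Section 2: A = πr² = π(9.5400e-04 m)² = 2.859e-06 m²
R₂ = (1.58×10^-8)(484)/(2.859e-06) = 2.675 Ω
R = R₁ + R₂ = 5.279 Ω
P = I²R = (0.827)² × 5.279 = 3.61 W

3.61 W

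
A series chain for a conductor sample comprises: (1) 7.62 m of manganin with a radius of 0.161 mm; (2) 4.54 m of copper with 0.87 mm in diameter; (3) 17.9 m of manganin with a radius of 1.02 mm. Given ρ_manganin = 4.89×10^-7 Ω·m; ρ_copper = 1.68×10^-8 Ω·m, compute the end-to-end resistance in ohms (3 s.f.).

48.6 Ω

Seg 1: A = πr² = π(1.6100e-04 m)² = 8.143e-08 m²
R_1 = (4.89×10^-7)(7.62)/(8.143e-08) = 45.76 Ω
Seg 2: A = π(d/2)² = π(4.3500e-04 m)² = 5.945e-07 m²
R_2 = (1.68×10^-8)(4.54)/(5.945e-07) = 0.1283 Ω
Seg 3: A = πr² = π(1.0200e-03 m)² = 3.269e-06 m²
R_3 = (4.89×10^-7)(17.9)/(3.269e-06) = 2.678 Ω
R_total = R_1 + R_2 + R_3 = 48.6 Ω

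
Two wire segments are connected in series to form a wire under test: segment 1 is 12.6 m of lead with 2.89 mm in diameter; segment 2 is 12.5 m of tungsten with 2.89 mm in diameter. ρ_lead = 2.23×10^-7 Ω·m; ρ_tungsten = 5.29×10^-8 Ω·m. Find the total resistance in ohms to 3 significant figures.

0.529 Ω

Segment 1: A = π(d/2)² = π(1.4450e-03 m)² = 6.560e-06 m²
R₁ = ρL/A = (2.23×10^-7)(12.6)/(6.560e-06) = 0.4283 Ω
R₂ = (5.29×10^-8)(12.5)/(6.560e-06) = 0.1008 Ω
R = R₁ + R₂ = 0.529 Ω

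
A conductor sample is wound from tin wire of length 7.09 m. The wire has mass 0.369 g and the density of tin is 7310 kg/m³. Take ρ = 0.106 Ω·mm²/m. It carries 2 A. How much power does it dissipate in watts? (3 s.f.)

422 W

ρ = 0.106 Ω·mm²/m = 1.06×10^-7 Ω·m
A = m/(density·L) = 3.690×10^-4/(7310×7.09) = 7.1197e-09 m²
R = ρL/A = (1.06×10^-7)(7.09)/(7.1197e-09) = 105.6 Ω
P = I²R = (2)² × 105.6 = 422 W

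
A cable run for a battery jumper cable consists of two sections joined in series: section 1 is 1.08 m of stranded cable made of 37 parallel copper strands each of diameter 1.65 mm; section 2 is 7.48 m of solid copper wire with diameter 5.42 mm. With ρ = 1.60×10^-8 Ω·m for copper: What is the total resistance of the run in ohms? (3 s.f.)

0.00541 Ω

Section 1: A_strand = π(8.2500e-04)² = 2.138e-06 m²; R₁ = ρL/(N·A_s) = (1.60×10^-8)(1.08)/(37×2.138e-06) = 2.184×10^-4 Ω
Section 2: A = π(d/2)² = π(2.7100e-03 m)² = 2.307e-05 m²
R₂ = (1.60×10^-8)(7.48)/(2.307e-05) = 0.005187 Ω
R = R₁ + R₂ = 0.00541 Ω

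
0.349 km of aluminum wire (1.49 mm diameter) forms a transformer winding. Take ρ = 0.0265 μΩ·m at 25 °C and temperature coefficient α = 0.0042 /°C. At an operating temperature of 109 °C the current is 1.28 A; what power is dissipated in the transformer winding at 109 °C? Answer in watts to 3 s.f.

11.8 W

ρ = 0.0265 μΩ·m = 2.65×10^-8 Ω·m
A = π(d/2)² = π(7.4500e-04 m)² = 1.744e-06 m²
R₍25₎ = ρL/A = (2.65×10^-8)(349)/(1.744e-06) = 5.304 Ω
R₍109₎ = R₍25₎(1 + αΔT) = 5.304 × (1 + 0.0042×84) = 7.175 Ω
P = I²R = (1.28)² × 7.175 = 11.8 W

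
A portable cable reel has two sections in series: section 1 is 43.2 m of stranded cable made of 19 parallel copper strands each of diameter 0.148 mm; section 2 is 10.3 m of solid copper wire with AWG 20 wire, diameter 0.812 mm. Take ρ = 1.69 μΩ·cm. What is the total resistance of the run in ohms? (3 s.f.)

ρ = 1.69 μΩ·cm = 1.69×10^-8 Ω·m
Section 1: A_strand = π(7.4000e-05)² = 1.720e-08 m²; R₁ = ρL/(N·A_s) = (1.69×10^-8)(43.2)/(19×1.720e-08) = 2.234 Ω
Section 2: A = π(0.812/2 mm)² = π(4.0600e-04 m)² = 5.178e-07 m²
R₂ = (1.69×10^-8)(10.3)/(5.178e-07) = 0.3361 Ω
R = R₁ + R₂ = 2.57 Ω

2.57 Ω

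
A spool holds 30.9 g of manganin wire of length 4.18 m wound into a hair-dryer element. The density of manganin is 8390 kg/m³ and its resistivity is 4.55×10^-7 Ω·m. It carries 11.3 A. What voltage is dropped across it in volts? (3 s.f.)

24.4 V

A = m/(density·L) = 0.0309/(8390×4.18) = 8.8109e-07 m²
R = ρL/A = (4.55×10^-7)(4.18)/(8.8109e-07) = 2.159 Ω
V = IR = 11.3 × 2.159 = 24.4 V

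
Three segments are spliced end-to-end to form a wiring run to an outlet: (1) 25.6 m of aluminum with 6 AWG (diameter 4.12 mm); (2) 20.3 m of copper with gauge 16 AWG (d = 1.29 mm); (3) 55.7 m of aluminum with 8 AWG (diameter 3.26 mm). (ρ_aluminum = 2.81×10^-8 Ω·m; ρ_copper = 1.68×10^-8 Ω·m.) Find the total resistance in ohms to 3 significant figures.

Seg 1: A = π(4.12/2 mm)² = π(2.0600e-03 m)² = 1.333e-05 m²
R_1 = (2.81×10^-8)(25.6)/(1.333e-05) = 0.05396 Ω
Seg 2: A = π(1.29/2 mm)² = π(6.4500e-04 m)² = 1.307e-06 m²
R_2 = (1.68×10^-8)(20.3)/(1.307e-06) = 0.2609 Ω
Seg 3: A = π(3.26/2 mm)² = π(1.6300e-03 m)² = 8.347e-06 m²
R_3 = (2.81×10^-8)(55.7)/(8.347e-06) = 0.1875 Ω
R_total = R_1 + R_2 + R_3 = 0.502 Ω

0.502 Ω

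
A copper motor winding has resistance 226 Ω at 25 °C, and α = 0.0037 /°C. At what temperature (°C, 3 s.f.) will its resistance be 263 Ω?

69.2 °C

R = R₀(1 + α(T − T₀)) ⇒ T = T₀ + (R/R₀ − 1)/α
T = 25 + (263/226 − 1)/0.0037 = 25 + (0.1637)/0.0037 = 69.2 °C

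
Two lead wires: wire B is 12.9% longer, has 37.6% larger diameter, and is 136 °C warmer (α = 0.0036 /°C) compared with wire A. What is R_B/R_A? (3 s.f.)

R ∝ ρL/d² with ρ ∝ (1+αΔT), so R_B/R_A = (1 + 12.9/100) × (1 + 37.6/100)⁻² × (1 + 0.0036×136)
= 1.129 × 0.5282 × 1.49 = 0.888

0.888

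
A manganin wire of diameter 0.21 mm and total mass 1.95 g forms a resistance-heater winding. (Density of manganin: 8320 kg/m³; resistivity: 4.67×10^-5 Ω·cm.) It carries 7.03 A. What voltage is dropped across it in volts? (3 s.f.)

ρ = 4.67×10^-5 Ω·cm = 4.67×10^-7 Ω·m
A = π(d/2)² = π(1.0500e-04 m)² = 3.4636e-08 m²
L = m/(density·A) = 0.00195/(8320×3.4636e-08) = 6.767 m
R = ρL/A = (4.67×10^-7)(6.767)/(3.4636e-08) = 91.24 Ω
V = IR = 7.03 × 91.24 = 641 V

641 V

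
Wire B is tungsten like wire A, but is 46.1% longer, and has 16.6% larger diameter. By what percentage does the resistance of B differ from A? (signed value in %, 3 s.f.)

7.46%

R ∝ L/d², so R_B/R_A = (1 + 46.1/100) × (1 + 16.6/100)⁻²
= 1.461 × 0.7355 = 1.075
(R_B − R_A)/R_A = 1.075 − 1 = 7.46%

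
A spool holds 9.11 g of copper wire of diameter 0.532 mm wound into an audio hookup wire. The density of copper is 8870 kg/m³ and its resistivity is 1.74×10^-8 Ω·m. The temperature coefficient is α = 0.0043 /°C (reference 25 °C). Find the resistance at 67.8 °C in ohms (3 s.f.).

0.428 Ω

A = π(d/2)² = π(2.6600e-04 m)² = 2.2229e-07 m²
L = m/(density·A) = 0.00911/(8870×2.2229e-07) = 4.62 m
R = ρL/A = (1.74×10^-8)(4.62)/(2.2229e-07) = 0.3617 Ω
R(67.8 °C) = 0.3617 × (1 + 0.0043×42.8) = 0.428 Ω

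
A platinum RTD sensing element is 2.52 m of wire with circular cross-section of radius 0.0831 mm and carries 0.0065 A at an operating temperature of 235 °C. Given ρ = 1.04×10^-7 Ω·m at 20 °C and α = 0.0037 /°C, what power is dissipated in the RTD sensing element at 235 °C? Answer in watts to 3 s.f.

9.16×10^-4 W

A = πr² = π(8.3100e-05 m)² = 2.169e-08 m²
R₍20₎ = ρL/A = (1.04×10^-7)(2.52)/(2.169e-08) = 12.08 Ω
R₍235₎ = R₍20₎(1 + αΔT) = 12.08 × (1 + 0.0037×215) = 21.69 Ω
P = I²R = (0.0065)² × 21.69 = 9.16×10^-4 W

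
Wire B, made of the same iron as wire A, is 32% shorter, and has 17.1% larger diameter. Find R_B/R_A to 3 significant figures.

0.496

R ∝ L/d², so R_B/R_A = (1 − 32/100) × (1 + 17.1/100)⁻²
= 0.68 × 0.7293 = 0.496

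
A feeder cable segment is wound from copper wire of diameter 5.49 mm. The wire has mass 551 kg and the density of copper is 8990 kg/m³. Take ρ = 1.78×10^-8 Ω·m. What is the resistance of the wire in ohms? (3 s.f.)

1.95 Ω

A = π(d/2)² = π(2.7450e-03 m)² = 2.3672e-05 m²
L = m/(density·A) = 551/(8990×2.3672e-05) = 2589 m
R = ρL/A = (1.78×10^-8)(2589)/(2.3672e-05) = 1.95 Ω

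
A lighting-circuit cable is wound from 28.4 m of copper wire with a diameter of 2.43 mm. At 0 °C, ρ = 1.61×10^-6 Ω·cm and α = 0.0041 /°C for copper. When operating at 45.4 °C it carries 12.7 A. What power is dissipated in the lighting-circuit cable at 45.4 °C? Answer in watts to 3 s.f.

ρ = 1.61×10^-6 Ω·cm = 1.61×10^-8 Ω·m
A = π(d/2)² = π(1.2150e-03 m)² = 4.638e-06 m²
R₍0₎ = ρL/A = (1.61×10^-8)(28.4)/(4.638e-06) = 0.09859 Ω
R₍45.4₎ = R₍0₎(1 + αΔT) = 0.09859 × (1 + 0.0041×45.4) = 0.1169 Ω
P = I²R = (12.7)² × 0.1169 = 18.9 W

18.9 W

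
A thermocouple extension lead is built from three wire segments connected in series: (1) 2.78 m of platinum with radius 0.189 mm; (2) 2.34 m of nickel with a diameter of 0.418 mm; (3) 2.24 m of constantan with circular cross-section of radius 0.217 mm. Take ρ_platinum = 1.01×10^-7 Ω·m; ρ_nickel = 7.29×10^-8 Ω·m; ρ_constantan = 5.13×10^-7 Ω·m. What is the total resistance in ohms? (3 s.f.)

Seg 1: A = πr² = π(1.8900e-04 m)² = 1.122e-07 m²
R_1 = (1.01×10^-7)(2.78)/(1.122e-07) = 2.502 Ω
Seg 2: A = π(d/2)² = π(2.0900e-04 m)² = 1.372e-07 m²
R_2 = (7.29×10^-8)(2.34)/(1.372e-07) = 1.243 Ω
Seg 3: A = πr² = π(2.1700e-04 m)² = 1.479e-07 m²
R_3 = (5.13×10^-7)(2.24)/(1.479e-07) = 7.768 Ω
R_total = R_1 + R_2 + R_3 = 11.5 Ω

11.5 Ω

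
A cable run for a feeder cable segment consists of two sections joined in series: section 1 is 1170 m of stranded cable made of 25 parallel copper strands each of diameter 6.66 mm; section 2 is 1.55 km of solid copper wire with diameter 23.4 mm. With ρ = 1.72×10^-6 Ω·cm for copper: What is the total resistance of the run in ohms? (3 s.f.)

0.0851 Ω

ρ = 1.72×10^-6 Ω·cm = 1.72×10^-8 Ω·m
Section 1: A_strand = π(3.3300e-03)² = 3.484e-05 m²; R₁ = ρL/(N·A_s) = (1.72×10^-8)(1170)/(25×3.484e-05) = 0.02311 Ω
Section 2: A = π(d/2)² = π(1.1700e-02 m)² = 4.301e-04 m²
R₂ = (1.72×10^-8)(1550)/(4.301e-04) = 0.06199 Ω
R = R₁ + R₂ = 0.0851 Ω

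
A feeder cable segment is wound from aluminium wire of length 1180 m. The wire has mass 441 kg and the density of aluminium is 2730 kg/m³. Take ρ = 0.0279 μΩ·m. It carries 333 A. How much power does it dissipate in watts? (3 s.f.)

26700 W

ρ = 0.0279 μΩ·m = 2.79×10^-8 Ω·m
A = m/(density·L) = 441/(2730×1180) = 1.3690e-04 m²
R = ρL/A = (2.79×10^-8)(1180)/(1.3690e-04) = 0.2405 Ω
P = I²R = (333)² × 0.2405 = 26700 W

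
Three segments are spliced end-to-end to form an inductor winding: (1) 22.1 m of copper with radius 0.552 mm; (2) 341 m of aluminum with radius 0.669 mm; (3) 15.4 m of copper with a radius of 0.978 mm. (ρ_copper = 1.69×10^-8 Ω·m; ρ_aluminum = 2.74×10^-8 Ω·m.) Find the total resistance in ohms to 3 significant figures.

Seg 1: A = πr² = π(5.5200e-04 m)² = 9.573e-07 m²
R_1 = (1.69×10^-8)(22.1)/(9.573e-07) = 0.3902 Ω
Seg 2: A = πr² = π(6.6900e-04 m)² = 1.406e-06 m²
R_2 = (2.74×10^-8)(341)/(1.406e-06) = 6.645 Ω
Seg 3: A = πr² = π(9.7800e-04 m)² = 3.005e-06 m²
R_3 = (1.69×10^-8)(15.4)/(3.005e-06) = 0.08661 Ω
R_total = R_1 + R_2 + R_3 = 7.12 Ω

7.12 Ω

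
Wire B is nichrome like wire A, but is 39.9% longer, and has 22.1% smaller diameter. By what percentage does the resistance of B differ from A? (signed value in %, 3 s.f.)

R ∝ L/d², so R_B/R_A = (1 + 39.9/100) × (1 − 22.1/100)⁻²
= 1.399 × 1.648 = 2.305
(R_B − R_A)/R_A = 2.305 − 1 = 131%

131%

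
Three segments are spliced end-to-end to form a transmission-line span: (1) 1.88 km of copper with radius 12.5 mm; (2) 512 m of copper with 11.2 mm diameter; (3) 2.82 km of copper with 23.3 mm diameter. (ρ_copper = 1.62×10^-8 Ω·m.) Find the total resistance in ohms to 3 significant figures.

Seg 1: A = πr² = π(1.2500e-02 m)² = 4.909e-04 m²
R_1 = (1.62×10^-8)(1880)/(4.909e-04) = 0.06204 Ω
Seg 2: A = π(d/2)² = π(5.6000e-03 m)² = 9.852e-05 m²
R_2 = (1.62×10^-8)(512)/(9.852e-05) = 0.08419 Ω
Seg 3: A = π(d/2)² = π(1.1650e-02 m)² = 4.264e-04 m²
R_3 = (1.62×10^-8)(2820)/(4.264e-04) = 0.1071 Ω
R_total = R_1 + R_2 + R_3 = 0.253 Ω

0.253 Ω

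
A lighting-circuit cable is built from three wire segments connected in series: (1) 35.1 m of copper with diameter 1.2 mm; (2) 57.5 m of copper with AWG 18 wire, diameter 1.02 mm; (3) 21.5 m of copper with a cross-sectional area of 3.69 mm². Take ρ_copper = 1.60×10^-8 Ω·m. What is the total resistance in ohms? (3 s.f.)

Seg 1: A = π(d/2)² = π(6.0000e-04 m)² = 1.131e-06 m²
R_1 = (1.60×10^-8)(35.1)/(1.131e-06) = 0.4966 Ω
Seg 2: A = π(1.02/2 mm)² = π(5.1000e-04 m)² = 8.171e-07 m²
R_2 = (1.60×10^-8)(57.5)/(8.171e-07) = 1.126 Ω
Seg 3: A = 3.69 mm² = 3.690e-06 m²
R_3 = (1.60×10^-8)(21.5)/(3.690e-06) = 0.09322 Ω
R_total = R_1 + R_2 + R_3 = 1.72 Ω

1.72 Ω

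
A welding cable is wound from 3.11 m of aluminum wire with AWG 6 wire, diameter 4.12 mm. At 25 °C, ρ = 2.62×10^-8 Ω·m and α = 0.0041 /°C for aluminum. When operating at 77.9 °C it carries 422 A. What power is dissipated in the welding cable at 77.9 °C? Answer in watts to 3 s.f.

1320 W

A = π(4.12/2 mm)² = π(2.0600e-03 m)² = 1.333e-05 m²
R₍25₎ = ρL/A = (2.62×10^-8)(3.11)/(1.333e-05) = 0.006112 Ω
R₍77.9₎ = R₍25₎(1 + αΔT) = 0.006112 × (1 + 0.0041×52.9) = 0.007438 Ω
P = I²R = (422)² × 0.007438 = 1320 W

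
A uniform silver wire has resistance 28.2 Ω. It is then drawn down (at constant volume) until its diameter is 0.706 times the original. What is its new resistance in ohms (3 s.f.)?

Volume constant ⇒ L' = L/r² with r = 0.706. R' = ρL'/A' = ρ(L/r²)/(πr²d₀²/4) = R/r⁴.
R' = 4.025 × 28.2 = 114 Ω

114 Ω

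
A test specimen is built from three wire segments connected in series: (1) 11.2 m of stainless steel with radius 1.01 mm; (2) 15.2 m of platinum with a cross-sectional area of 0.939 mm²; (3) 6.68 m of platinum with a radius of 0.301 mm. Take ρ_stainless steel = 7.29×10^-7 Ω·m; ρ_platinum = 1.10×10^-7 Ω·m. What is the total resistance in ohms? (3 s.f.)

Seg 1: A = πr² = π(1.0100e-03 m)² = 3.205e-06 m²
R_1 = (7.29×10^-7)(11.2)/(3.205e-06) = 2.548 Ω
Seg 2: A = 0.939 mm² = 9.390e-07 m²
R_2 = (1.10×10^-7)(15.2)/(9.390e-07) = 1.781 Ω
Seg 3: A = πr² = π(3.0100e-04 m)² = 2.846e-07 m²
R_3 = (1.10×10^-7)(6.68)/(2.846e-07) = 2.582 Ω
R_total = R_1 + R_2 + R_3 = 6.91 Ω

6.91 Ω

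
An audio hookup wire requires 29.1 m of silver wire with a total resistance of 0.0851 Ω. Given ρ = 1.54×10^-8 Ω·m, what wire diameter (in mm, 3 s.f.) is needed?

A = ρL/R = (1.54×10^-8)(29.1)/(0.0851) = 5.266e-06 m²
d = 2√(A/π) = 2.589e-03 m = 2.59 mm

2.59 mm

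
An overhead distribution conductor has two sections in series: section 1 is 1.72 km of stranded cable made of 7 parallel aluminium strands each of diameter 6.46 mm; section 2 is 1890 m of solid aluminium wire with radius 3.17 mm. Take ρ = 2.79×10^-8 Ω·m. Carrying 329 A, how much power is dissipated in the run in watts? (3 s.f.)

Section 1: A_strand = π(3.2300e-03)² = 3.278e-05 m²; R₁ = ρL/(N·A_s) = (2.79×10^-8)(1720)/(7×3.278e-05) = 0.2092 Ω
Section 2: A = πr² = π(3.1700e-03 m)² = 3.157e-05 m²
R₂ = (2.79×10^-8)(1890)/(3.157e-05) = 1.67 Ω
R = R₁ + R₂ = 1.879 Ω
P = I²R = (329)² × 1.879 = 2.03×10^5 W

2.03×10^5 W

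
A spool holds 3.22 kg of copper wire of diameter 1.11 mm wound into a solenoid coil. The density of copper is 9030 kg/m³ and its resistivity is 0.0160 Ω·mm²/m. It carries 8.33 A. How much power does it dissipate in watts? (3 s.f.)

423 W

ρ = 0.0160 Ω·mm²/m = 1.60×10^-8 Ω·m
A = π(d/2)² = π(5.5500e-04 m)² = 9.6769e-07 m²
L = m/(density·A) = 3.22/(9030×9.6769e-07) = 368.5 m
R = ρL/A = (1.60×10^-8)(368.5)/(9.6769e-07) = 6.093 Ω
P = I²R = (8.33)² × 6.093 = 423 W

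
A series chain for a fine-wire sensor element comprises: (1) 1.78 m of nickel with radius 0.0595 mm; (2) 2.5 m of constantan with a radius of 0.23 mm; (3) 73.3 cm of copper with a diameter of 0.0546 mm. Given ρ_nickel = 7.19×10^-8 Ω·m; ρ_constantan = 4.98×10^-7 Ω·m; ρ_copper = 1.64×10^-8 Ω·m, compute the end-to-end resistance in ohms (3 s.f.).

24.1 Ω

Seg 1: A = πr² = π(5.9500e-05 m)² = 1.112e-08 m²
R_1 = (7.19×10^-8)(1.78)/(1.112e-08) = 11.51 Ω
Seg 2: A = πr² = π(2.3000e-04 m)² = 1.662e-07 m²
R_2 = (4.98×10^-7)(2.5)/(1.662e-07) = 7.491 Ω
Seg 3: A = π(d/2)² = π(2.7300e-05 m)² = 2.341e-09 m²
R_3 = (1.64×10^-8)(0.733)/(2.341e-09) = 5.134 Ω
R_total = R_1 + R_2 + R_3 = 24.1 Ω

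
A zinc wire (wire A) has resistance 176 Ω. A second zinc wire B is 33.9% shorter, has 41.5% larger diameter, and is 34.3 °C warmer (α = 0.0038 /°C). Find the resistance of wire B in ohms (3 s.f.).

R ∝ ρL/d² with ρ ∝ (1+αΔT), so R_B/R_A = (1 − 33.9/100) × (1 + 41.5/100)⁻² × (1 + 0.0038×34.3)
= 0.661 × 0.4994 × 1.13 = 0.3732
R_B = 0.3732 × 176 = 65.7 Ω

65.7 Ω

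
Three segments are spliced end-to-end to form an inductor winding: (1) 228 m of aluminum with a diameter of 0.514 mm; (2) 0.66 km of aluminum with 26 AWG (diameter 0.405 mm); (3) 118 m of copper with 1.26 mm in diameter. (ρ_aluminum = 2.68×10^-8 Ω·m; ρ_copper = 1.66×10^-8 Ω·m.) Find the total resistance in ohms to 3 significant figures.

Seg 1: A = π(d/2)² = π(2.5700e-04 m)² = 2.075e-07 m²
R_1 = (2.68×10^-8)(228)/(2.075e-07) = 29.45 Ω
Seg 2: A = π(0.405/2 mm)² = π(2.0250e-04 m)² = 1.288e-07 m²
R_2 = (2.68×10^-8)(660)/(1.288e-07) = 137.3 Ω
Seg 3: A = π(d/2)² = π(6.3000e-04 m)² = 1.247e-06 m²
R_3 = (1.66×10^-8)(118)/(1.247e-06) = 1.571 Ω
R_total = R_1 + R_2 + R_3 = 168 Ω

168 Ω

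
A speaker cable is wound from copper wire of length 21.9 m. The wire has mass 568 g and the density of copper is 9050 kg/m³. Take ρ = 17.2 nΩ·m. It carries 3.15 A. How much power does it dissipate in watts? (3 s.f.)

1.30 W

ρ = 17.2 nΩ·m = 1.72×10^-8 Ω·m
A = m/(density·L) = 0.568/(9050×21.9) = 2.8659e-06 m²
R = ρL/A = (1.72×10^-8)(21.9)/(2.8659e-06) = 0.1314 Ω
P = I²R = (3.15)² × 0.1314 = 1.30 W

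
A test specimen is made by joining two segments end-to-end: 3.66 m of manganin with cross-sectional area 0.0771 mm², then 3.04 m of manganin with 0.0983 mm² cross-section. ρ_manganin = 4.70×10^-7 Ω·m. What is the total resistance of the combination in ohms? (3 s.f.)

36.8 Ω

Segment 1: A = 0.0771 mm² = 7.710e-08 m²
R₁ = ρL/A = (4.70×10^-7)(3.66)/(7.710e-08) = 22.31 Ω
Segment 2: A = 0.0983 mm² = 9.830e-08 m²
R₂ = (4.70×10^-7)(3.04)/(9.830e-08) = 14.54 Ω
R = R₁ + R₂ = 36.8 Ω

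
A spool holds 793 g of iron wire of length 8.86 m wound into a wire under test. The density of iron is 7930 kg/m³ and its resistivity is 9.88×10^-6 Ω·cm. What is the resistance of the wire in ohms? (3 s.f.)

0.0776 Ω

ρ = 9.88×10^-6 Ω·cm = 9.88×10^-8 Ω·m
A = m/(density·L) = 0.793/(7930×8.86) = 1.1287e-05 m²
R = ρL/A = (9.88×10^-8)(8.86)/(1.1287e-05) = 0.0776 Ω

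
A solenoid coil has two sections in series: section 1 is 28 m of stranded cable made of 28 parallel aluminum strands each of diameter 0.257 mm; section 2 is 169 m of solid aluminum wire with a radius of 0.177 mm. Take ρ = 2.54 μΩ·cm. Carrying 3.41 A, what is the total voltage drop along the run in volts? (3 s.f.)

150 V

ρ = 2.54 μΩ·cm = 2.54×10^-8 Ω·m
Section 1: A_strand = π(1.2850e-04)² = 5.187e-08 m²; R₁ = ρL/(N·A_s) = (2.54×10^-8)(28)/(28×5.187e-08) = 0.4896 Ω
Section 2: A = πr² = π(1.7700e-04 m)² = 9.842e-08 m²
R₂ = (2.54×10^-8)(169)/(9.842e-08) = 43.61 Ω
R = R₁ + R₂ = 44.1 Ω
V = IR = 3.41 × 44.1 = 150 V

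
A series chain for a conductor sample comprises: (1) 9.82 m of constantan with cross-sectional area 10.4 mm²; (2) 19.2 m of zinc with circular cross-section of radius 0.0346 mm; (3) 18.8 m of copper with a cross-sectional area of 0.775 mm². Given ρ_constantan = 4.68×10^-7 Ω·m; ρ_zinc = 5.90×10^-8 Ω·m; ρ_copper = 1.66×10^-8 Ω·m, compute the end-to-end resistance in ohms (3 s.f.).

302 Ω

Seg 1: A = 10.4 mm² = 1.040e-05 m²
R_1 = (4.68×10^-7)(9.82)/(1.040e-05) = 0.4419 Ω
Seg 2: A = πr² = π(3.4600e-05 m)² = 3.761e-09 m²
R_2 = (5.90×10^-8)(19.2)/(3.761e-09) = 301.2 Ω
Seg 3: A = 0.775 mm² = 7.750e-07 m²
R_3 = (1.66×10^-8)(18.8)/(7.750e-07) = 0.4027 Ω
R_total = R_1 + R_2 + R_3 = 302 Ω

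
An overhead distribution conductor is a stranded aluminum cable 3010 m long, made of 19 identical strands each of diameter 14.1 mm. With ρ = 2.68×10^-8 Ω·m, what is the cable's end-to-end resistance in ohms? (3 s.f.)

0.0272 Ω

A_strand = π(7.0500e-03 m)² = 1.561e-04 m²
R_strand = ρL/A = (2.68×10^-8)(3010)/(1.561e-04) = 0.5166 Ω
R_total = R_strand/N = 0.5166/19 = 0.0272 Ω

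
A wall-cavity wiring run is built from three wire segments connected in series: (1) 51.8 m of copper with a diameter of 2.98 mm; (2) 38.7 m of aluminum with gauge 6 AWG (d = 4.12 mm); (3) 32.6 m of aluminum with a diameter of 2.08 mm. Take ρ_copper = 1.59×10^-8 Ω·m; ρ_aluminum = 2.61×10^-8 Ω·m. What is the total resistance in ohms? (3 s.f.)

0.444 Ω

Seg 1: A = π(d/2)² = π(1.4900e-03 m)² = 6.975e-06 m²
R_1 = (1.59×10^-8)(51.8)/(6.975e-06) = 0.1181 Ω
Seg 2: A = π(4.12/2 mm)² = π(2.0600e-03 m)² = 1.333e-05 m²
R_2 = (2.61×10^-8)(38.7)/(1.333e-05) = 0.07576 Ω
Seg 3: A = π(d/2)² = π(1.0400e-03 m)² = 3.398e-06 m²
R_3 = (2.61×10^-8)(32.6)/(3.398e-06) = 0.2504 Ω
R_total = R_1 + R_2 + R_3 = 0.444 Ω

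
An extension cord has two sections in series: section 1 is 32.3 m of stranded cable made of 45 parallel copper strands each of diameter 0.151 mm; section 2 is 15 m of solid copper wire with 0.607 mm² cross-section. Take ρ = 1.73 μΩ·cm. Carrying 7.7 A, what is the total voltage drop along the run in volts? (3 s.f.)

ρ = 1.73 μΩ·cm = 1.73×10^-8 Ω·m
Section 1: A_strand = π(7.5500e-05)² = 1.791e-08 m²; R₁ = ρL/(N·A_s) = (1.73×10^-8)(32.3)/(45×1.791e-08) = 0.6934 Ω
Section 2: A = 0.607 mm² = 6.070e-07 m²
R₂ = (1.73×10^-8)(15)/(6.070e-07) = 0.4275 Ω
R = R₁ + R₂ = 1.121 Ω
V = IR = 7.7 × 1.121 = 8.63 V

8.63 V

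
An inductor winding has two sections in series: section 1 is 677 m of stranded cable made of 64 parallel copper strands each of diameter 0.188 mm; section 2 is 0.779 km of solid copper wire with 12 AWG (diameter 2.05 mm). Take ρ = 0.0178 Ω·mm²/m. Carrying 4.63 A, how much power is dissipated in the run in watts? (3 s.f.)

235 W

ρ = 0.0178 Ω·mm²/m = 1.78×10^-8 Ω·m
Section 1: A_strand = π(9.4000e-05)² = 2.776e-08 m²; R₁ = ρL/(N·A_s) = (1.78×10^-8)(677)/(64×2.776e-08) = 6.783 Ω
Section 2: A = π(2.05/2 mm)² = π(1.0250e-03 m)² = 3.301e-06 m²
R₂ = (1.78×10^-8)(779)/(3.301e-06) = 4.201 Ω
R = R₁ + R₂ = 10.98 Ω
P = I²R = (4.63)² × 10.98 = 235 W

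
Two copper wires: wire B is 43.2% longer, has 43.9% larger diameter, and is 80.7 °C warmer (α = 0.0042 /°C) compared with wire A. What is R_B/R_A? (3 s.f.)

R ∝ ρL/d² with ρ ∝ (1+αΔT), so R_B/R_A = (1 + 43.2/100) × (1 + 43.9/100)⁻² × (1 + 0.0042×80.7)
= 1.432 × 0.4829 × 1.339 = 0.926

0.926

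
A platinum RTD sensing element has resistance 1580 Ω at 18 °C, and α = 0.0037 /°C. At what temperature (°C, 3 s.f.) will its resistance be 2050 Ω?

98.4 °C

R = R₀(1 + α(T − T₀)) ⇒ T = T₀ + (R/R₀ − 1)/α
T = 18 + (2050/1580 − 1)/0.0037 = 18 + (0.2975)/0.0037 = 98.4 °C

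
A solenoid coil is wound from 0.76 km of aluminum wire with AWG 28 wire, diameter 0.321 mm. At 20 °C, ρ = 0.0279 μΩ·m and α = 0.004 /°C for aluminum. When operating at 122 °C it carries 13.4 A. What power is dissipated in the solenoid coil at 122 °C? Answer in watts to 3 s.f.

66200 W

ρ = 0.0279 μΩ·m = 2.79×10^-8 Ω·m
A = π(0.321/2 mm)² = π(1.6050e-04 m)² = 8.093e-08 m²
R₍20₎ = ρL/A = (2.79×10^-8)(760)/(8.093e-08) = 262 Ω
R₍122₎ = R₍20₎(1 + αΔT) = 262 × (1 + 0.004×102) = 368.9 Ω
P = I²R = (13.4)² × 368.9 = 66200 W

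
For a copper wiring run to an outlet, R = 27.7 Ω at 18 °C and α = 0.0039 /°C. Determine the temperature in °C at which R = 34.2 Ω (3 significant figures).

R = R₀(1 + α(T − T₀)) ⇒ T = T₀ + (R/R₀ − 1)/α
T = 18 + (34.2/27.7 − 1)/0.0039 = 18 + (0.2347)/0.0039 = 78.2 °C

78.2 °C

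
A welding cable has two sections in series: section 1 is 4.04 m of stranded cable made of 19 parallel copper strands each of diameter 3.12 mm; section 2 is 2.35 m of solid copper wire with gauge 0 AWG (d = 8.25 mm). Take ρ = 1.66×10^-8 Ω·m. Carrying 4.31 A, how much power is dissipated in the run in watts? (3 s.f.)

Section 1: A_strand = π(1.5600e-03)² = 7.645e-06 m²; R₁ = ρL/(N·A_s) = (1.66×10^-8)(4.04)/(19×7.645e-06) = 4.617×10^-4 Ω
Section 2: A = π(8.25/2 mm)² = π(4.1250e-03 m)² = 5.346e-05 m²
R₂ = (1.66×10^-8)(2.35)/(5.346e-05) = 7.298×10^-4 Ω
R = R₁ + R₂ = 0.001191 Ω
P = I²R = (4.31)² × 0.001191 = 0.0221 W

0.0221 W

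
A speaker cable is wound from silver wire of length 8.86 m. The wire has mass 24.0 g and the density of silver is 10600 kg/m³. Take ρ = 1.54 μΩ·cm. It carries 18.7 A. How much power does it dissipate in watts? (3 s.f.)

ρ = 1.54 μΩ·cm = 1.54×10^-8 Ω·m
A = m/(density·L) = 0.024/(10600×8.86) = 2.5555e-07 m²
R = ρL/A = (1.54×10^-8)(8.86)/(2.5555e-07) = 0.5339 Ω
P = I²R = (18.7)² × 0.5339 = 187 W

187 W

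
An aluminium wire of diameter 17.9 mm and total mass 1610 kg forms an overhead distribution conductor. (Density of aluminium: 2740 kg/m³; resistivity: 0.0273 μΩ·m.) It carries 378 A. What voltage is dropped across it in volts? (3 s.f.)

95.7 V

ρ = 0.0273 μΩ·m = 2.73×10^-8 Ω·m
A = π(d/2)² = π(8.9500e-03 m)² = 2.5165e-04 m²
L = m/(density·A) = 1610/(2740×2.5165e-04) = 2335 m
R = ρL/A = (2.73×10^-8)(2335)/(2.5165e-04) = 0.2533 Ω
V = IR = 378 × 0.2533 = 95.7 V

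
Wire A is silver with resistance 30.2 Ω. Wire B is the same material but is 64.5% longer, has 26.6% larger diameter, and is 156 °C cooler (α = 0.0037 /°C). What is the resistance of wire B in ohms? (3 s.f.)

R ∝ ρL/d² with ρ ∝ (1+αΔT), so R_B/R_A = (1 + 64.5/100) × (1 + 26.6/100)⁻² × (1 − 0.0037×156)
= 1.645 × 0.6239 × 0.4228 = 0.4339
R_B = 0.4339 × 30.2 = 13.1 Ω

13.1 Ω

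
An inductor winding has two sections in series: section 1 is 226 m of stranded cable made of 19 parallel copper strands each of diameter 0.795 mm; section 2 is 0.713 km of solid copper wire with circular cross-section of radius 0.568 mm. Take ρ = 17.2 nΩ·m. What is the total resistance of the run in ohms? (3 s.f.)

12.5 Ω

ρ = 17.2 nΩ·m = 1.72×10^-8 Ω·m
Section 1: A_strand = π(3.9750e-04)² = 4.964e-07 m²; R₁ = ρL/(N·A_s) = (1.72×10^-8)(226)/(19×4.964e-07) = 0.4122 Ω
Section 2: A = πr² = π(5.6800e-04 m)² = 1.014e-06 m²
R₂ = (1.72×10^-8)(713)/(1.014e-06) = 12.1 Ω
R = R₁ + R₂ = 12.5 Ω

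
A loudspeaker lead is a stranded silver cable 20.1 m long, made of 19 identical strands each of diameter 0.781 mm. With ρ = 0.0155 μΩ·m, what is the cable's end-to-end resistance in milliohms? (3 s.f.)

34.2 mΩ

ρ = 0.0155 μΩ·m = 1.55×10^-8 Ω·m
A_strand = π(3.9050e-04 m)² = 4.791e-07 m²
R_strand = ρL/A = (1.55×10^-8)(20.1)/(4.791e-07) = 0.6503 Ω
R_total = R_strand/N = 0.6503/19 = 34.2 mΩ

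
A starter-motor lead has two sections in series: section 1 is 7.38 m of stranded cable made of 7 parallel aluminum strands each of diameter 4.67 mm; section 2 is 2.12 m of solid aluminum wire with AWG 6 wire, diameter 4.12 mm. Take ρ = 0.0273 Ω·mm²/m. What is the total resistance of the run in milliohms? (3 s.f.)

ρ = 0.0273 Ω·mm²/m = 2.73×10^-8 Ω·m
Section 1: A_strand = π(2.3350e-03)² = 1.713e-05 m²; R₁ = ρL/(N·A_s) = (2.73×10^-8)(7.38)/(7×1.713e-05) = 0.00168 Ω
Section 2: A = π(4.12/2 mm)² = π(2.0600e-03 m)² = 1.333e-05 m²
R₂ = (2.73×10^-8)(2.12)/(1.333e-05) = 0.004341 Ω
R = R₁ + R₂ = 6.02 mΩ

6.02 mΩ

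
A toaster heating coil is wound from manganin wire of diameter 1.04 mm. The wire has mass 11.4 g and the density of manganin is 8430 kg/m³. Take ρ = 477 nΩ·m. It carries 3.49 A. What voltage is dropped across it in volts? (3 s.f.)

ρ = 477 nΩ·m = 4.77×10^-7 Ω·m
A = π(d/2)² = π(5.2000e-04 m)² = 8.4949e-07 m²
L = m/(density·A) = 0.0114/(8430×8.4949e-07) = 1.592 m
R = ρL/A = (4.77×10^-7)(1.592)/(8.4949e-07) = 0.8939 Ω
V = IR = 3.49 × 0.8939 = 3.12 V

3.12 V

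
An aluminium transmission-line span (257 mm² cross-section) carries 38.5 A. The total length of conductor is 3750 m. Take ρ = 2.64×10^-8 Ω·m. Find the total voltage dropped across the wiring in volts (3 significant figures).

A = 257 mm² = 2.570e-04 m²
R = ρL/A = (2.64×10^-8)(3750)/(2.570e-04) = 0.3852 Ω
V = IR = 38.5 × 0.3852 = 14.8 V

14.8 V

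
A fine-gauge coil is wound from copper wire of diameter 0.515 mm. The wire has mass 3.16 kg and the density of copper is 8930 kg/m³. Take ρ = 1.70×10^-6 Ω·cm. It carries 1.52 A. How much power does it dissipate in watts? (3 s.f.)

320 W

ρ = 1.70×10^-6 Ω·cm = 1.70×10^-8 Ω·m
A = π(d/2)² = π(2.5750e-04 m)² = 2.0831e-07 m²
L = m/(density·A) = 3.16/(8930×2.0831e-07) = 1699 m
R = ρL/A = (1.70×10^-8)(1699)/(2.0831e-07) = 138.6 Ω
P = I²R = (1.52)² × 138.6 = 320 W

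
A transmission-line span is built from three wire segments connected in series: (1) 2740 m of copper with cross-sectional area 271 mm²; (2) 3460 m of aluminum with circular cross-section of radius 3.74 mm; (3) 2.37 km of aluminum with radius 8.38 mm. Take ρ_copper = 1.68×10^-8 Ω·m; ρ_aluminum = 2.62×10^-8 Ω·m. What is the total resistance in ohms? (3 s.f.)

Seg 1: A = 271 mm² = 2.710e-04 m²
R_1 = (1.68×10^-8)(2740)/(2.710e-04) = 0.1699 Ω
Seg 2: A = πr² = π(3.7400e-03 m)² = 4.394e-05 m²
R_2 = (2.62×10^-8)(3460)/(4.394e-05) = 2.063 Ω
Seg 3: A = πr² = π(8.3800e-03 m)² = 2.206e-04 m²
R_3 = (2.62×10^-8)(2370)/(2.206e-04) = 0.2815 Ω
R_total = R_1 + R_2 + R_3 = 2.51 Ω

2.51 Ω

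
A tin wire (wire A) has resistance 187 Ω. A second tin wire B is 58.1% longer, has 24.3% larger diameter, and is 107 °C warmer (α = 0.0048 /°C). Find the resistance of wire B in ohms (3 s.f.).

290 Ω

R ∝ ρL/d² with ρ ∝ (1+αΔT), so R_B/R_A = (1 + 58.1/100) × (1 + 24.3/100)⁻² × (1 + 0.0048×107)
= 1.581 × 0.6472 × 1.514 = 1.549
R_B = 1.549 × 187 = 290 Ω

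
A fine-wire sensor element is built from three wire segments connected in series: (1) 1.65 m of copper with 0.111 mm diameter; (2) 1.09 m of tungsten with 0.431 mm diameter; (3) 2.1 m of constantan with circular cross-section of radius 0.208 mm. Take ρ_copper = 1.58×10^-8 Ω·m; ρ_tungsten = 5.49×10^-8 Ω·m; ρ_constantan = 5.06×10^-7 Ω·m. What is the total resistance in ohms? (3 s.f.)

Seg 1: A = π(d/2)² = π(5.5500e-05 m)² = 9.677e-09 m²
R_1 = (1.58×10^-8)(1.65)/(9.677e-09) = 2.694 Ω
Seg 2: A = π(d/2)² = π(2.1550e-04 m)² = 1.459e-07 m²
R_2 = (5.49×10^-8)(1.09)/(1.459e-07) = 0.4102 Ω
Seg 3: A = πr² = π(2.0800e-04 m)² = 1.359e-07 m²
R_3 = (5.06×10^-7)(2.1)/(1.359e-07) = 7.818 Ω
R_total = R_1 + R_2 + R_3 = 10.9 Ω

10.9 Ω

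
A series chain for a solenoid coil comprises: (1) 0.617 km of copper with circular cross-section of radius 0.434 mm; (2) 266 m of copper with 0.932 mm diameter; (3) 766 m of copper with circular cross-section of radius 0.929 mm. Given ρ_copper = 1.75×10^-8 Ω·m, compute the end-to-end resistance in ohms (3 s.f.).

30.0 Ω

Seg 1: A = πr² = π(4.3400e-04 m)² = 5.917e-07 m²
R_1 = (1.75×10^-8)(617)/(5.917e-07) = 18.25 Ω
Seg 2: A = π(d/2)² = π(4.6600e-04 m)² = 6.822e-07 m²
R_2 = (1.75×10^-8)(266)/(6.822e-07) = 6.823 Ω
Seg 3: A = πr² = π(9.2900e-04 m)² = 2.711e-06 m²
R_3 = (1.75×10^-8)(766)/(2.711e-06) = 4.944 Ω
R_total = R_1 + R_2 + R_3 = 30.0 Ω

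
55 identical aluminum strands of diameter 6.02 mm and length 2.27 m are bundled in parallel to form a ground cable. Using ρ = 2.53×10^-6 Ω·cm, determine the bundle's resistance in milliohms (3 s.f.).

0.0367 mΩ

ρ = 2.53×10^-6 Ω·cm = 2.53×10^-8 Ω·m
A_strand = π(3.0100e-03 m)² = 2.846e-05 m²
R_strand = ρL/A = (2.53×10^-8)(2.27)/(2.846e-05) = 0.002018 Ω
R_total = R_strand/N = 0.002018/55 = 0.0367 mΩ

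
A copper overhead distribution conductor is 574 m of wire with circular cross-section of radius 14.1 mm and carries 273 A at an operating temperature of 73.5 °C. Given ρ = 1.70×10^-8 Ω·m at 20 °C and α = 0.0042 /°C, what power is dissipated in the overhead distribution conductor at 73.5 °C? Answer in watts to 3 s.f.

1430 W

A = πr² = π(1.4100e-02 m)² = 6.246e-04 m²
R₍20₎ = ρL/A = (1.70×10^-8)(574)/(6.246e-04) = 0.01562 Ω
R₍73.5₎ = R₍20₎(1 + αΔT) = 0.01562 × (1 + 0.0042×53.5) = 0.01913 Ω
P = I²R = (273)² × 0.01913 = 1430 W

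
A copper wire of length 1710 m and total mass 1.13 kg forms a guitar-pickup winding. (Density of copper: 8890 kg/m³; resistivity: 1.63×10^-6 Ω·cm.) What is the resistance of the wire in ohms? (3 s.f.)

ρ = 1.63×10^-6 Ω·cm = 1.63×10^-8 Ω·m
A = m/(density·L) = 1.13/(8890×1710) = 7.4333e-08 m²
R = ρL/A = (1.63×10^-8)(1710)/(7.4333e-08) = 375 Ω

375 Ω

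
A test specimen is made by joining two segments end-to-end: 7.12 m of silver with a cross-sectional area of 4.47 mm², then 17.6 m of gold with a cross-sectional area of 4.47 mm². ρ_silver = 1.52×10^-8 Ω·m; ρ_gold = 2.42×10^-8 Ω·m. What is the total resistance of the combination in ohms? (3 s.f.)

Segment 1: A = 4.47 mm² = 4.470e-06 m²
R₁ = ρL/A = (1.52×10^-8)(7.12)/(4.470e-06) = 0.02421 Ω
R₂ = (2.42×10^-8)(17.6)/(4.470e-06) = 0.09528 Ω
R = R₁ + R₂ = 0.119 Ω

0.119 Ω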